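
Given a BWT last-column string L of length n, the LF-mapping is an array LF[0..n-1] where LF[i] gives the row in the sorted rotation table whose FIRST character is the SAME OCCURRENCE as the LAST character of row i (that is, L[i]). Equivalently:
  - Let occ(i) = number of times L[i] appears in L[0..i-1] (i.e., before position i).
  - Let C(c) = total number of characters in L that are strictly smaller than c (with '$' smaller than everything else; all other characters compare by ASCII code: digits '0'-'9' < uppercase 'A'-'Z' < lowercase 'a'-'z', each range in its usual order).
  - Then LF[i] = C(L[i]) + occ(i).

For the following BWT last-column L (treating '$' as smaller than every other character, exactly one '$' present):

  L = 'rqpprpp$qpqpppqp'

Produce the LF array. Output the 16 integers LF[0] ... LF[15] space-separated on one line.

Char counts: '$':1, 'p':9, 'q':4, 'r':2
C (first-col start): C('$')=0, C('p')=1, C('q')=10, C('r')=14
L[0]='r': occ=0, LF[0]=C('r')+0=14+0=14
L[1]='q': occ=0, LF[1]=C('q')+0=10+0=10
L[2]='p': occ=0, LF[2]=C('p')+0=1+0=1
L[3]='p': occ=1, LF[3]=C('p')+1=1+1=2
L[4]='r': occ=1, LF[4]=C('r')+1=14+1=15
L[5]='p': occ=2, LF[5]=C('p')+2=1+2=3
L[6]='p': occ=3, LF[6]=C('p')+3=1+3=4
L[7]='$': occ=0, LF[7]=C('$')+0=0+0=0
L[8]='q': occ=1, LF[8]=C('q')+1=10+1=11
L[9]='p': occ=4, LF[9]=C('p')+4=1+4=5
L[10]='q': occ=2, LF[10]=C('q')+2=10+2=12
L[11]='p': occ=5, LF[11]=C('p')+5=1+5=6
L[12]='p': occ=6, LF[12]=C('p')+6=1+6=7
L[13]='p': occ=7, LF[13]=C('p')+7=1+7=8
L[14]='q': occ=3, LF[14]=C('q')+3=10+3=13
L[15]='p': occ=8, LF[15]=C('p')+8=1+8=9

Answer: 14 10 1 2 15 3 4 0 11 5 12 6 7 8 13 9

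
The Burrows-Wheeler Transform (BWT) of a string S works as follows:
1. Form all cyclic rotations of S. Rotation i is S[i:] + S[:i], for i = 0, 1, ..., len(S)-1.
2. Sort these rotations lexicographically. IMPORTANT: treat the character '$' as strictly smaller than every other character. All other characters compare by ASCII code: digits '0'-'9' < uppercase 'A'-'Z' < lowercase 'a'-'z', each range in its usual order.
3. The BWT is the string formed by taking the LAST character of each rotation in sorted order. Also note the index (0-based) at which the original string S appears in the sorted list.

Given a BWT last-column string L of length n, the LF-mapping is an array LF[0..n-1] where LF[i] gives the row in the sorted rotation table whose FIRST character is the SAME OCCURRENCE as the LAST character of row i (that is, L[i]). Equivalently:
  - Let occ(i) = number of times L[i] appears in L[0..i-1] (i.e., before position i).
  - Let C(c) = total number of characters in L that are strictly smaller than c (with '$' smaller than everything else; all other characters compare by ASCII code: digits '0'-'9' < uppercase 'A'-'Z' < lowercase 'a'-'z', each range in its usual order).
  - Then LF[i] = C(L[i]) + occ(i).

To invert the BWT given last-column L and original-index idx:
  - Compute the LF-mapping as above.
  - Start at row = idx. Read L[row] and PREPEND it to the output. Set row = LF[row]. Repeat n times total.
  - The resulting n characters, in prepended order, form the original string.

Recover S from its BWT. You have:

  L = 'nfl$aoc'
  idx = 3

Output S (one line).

LF mapping: 5 3 4 0 1 6 2
Walk LF starting at row 3, prepending L[row]:
  step 1: row=3, L[3]='$', prepend. Next row=LF[3]=0
  step 2: row=0, L[0]='n', prepend. Next row=LF[0]=5
  step 3: row=5, L[5]='o', prepend. Next row=LF[5]=6
  step 4: row=6, L[6]='c', prepend. Next row=LF[6]=2
  step 5: row=2, L[2]='l', prepend. Next row=LF[2]=4
  step 6: row=4, L[4]='a', prepend. Next row=LF[4]=1
  step 7: row=1, L[1]='f', prepend. Next row=LF[1]=3
Reversed output: falcon$

Answer: falcon$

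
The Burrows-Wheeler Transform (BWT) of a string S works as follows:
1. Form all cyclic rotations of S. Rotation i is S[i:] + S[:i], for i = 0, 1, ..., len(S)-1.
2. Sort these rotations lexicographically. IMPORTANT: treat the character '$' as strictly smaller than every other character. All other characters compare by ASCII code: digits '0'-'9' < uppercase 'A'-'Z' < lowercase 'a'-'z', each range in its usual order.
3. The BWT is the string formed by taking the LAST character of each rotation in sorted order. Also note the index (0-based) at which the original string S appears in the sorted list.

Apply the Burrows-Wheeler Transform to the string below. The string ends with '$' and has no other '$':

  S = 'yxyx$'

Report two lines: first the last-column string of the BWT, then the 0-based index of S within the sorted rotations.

All 5 rotations (rotation i = S[i:]+S[:i]):
  rot[0] = yxyx$
  rot[1] = xyx$y
  rot[2] = yx$yx
  rot[3] = x$yxy
  rot[4] = $yxyx
Sorted (with $ < everything):
  sorted[0] = $yxyx  (last char: 'x')
  sorted[1] = x$yxy  (last char: 'y')
  sorted[2] = xyx$y  (last char: 'y')
  sorted[3] = yx$yx  (last char: 'x')
  sorted[4] = yxyx$  (last char: '$')
Last column: xyyx$
Original string S is at sorted index 4

Answer: xyyx$
4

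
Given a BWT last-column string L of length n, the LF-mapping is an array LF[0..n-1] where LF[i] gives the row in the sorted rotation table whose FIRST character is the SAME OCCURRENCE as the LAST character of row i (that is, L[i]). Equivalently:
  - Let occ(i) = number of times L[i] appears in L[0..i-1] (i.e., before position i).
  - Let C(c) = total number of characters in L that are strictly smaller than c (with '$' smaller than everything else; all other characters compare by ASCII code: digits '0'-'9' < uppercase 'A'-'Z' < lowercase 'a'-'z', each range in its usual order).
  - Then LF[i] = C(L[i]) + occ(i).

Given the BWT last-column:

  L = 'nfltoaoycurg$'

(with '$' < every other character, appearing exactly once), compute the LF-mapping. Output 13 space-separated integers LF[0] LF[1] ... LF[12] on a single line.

Answer: 6 3 5 10 7 1 8 12 2 11 9 4 0

Derivation:
Char counts: '$':1, 'a':1, 'c':1, 'f':1, 'g':1, 'l':1, 'n':1, 'o':2, 'r':1, 't':1, 'u':1, 'y':1
C (first-col start): C('$')=0, C('a')=1, C('c')=2, C('f')=3, C('g')=4, C('l')=5, C('n')=6, C('o')=7, C('r')=9, C('t')=10, C('u')=11, C('y')=12
L[0]='n': occ=0, LF[0]=C('n')+0=6+0=6
L[1]='f': occ=0, LF[1]=C('f')+0=3+0=3
L[2]='l': occ=0, LF[2]=C('l')+0=5+0=5
L[3]='t': occ=0, LF[3]=C('t')+0=10+0=10
L[4]='o': occ=0, LF[4]=C('o')+0=7+0=7
L[5]='a': occ=0, LF[5]=C('a')+0=1+0=1
L[6]='o': occ=1, LF[6]=C('o')+1=7+1=8
L[7]='y': occ=0, LF[7]=C('y')+0=12+0=12
L[8]='c': occ=0, LF[8]=C('c')+0=2+0=2
L[9]='u': occ=0, LF[9]=C('u')+0=11+0=11
L[10]='r': occ=0, LF[10]=C('r')+0=9+0=9
L[11]='g': occ=0, LF[11]=C('g')+0=4+0=4
L[12]='$': occ=0, LF[12]=C('$')+0=0+0=0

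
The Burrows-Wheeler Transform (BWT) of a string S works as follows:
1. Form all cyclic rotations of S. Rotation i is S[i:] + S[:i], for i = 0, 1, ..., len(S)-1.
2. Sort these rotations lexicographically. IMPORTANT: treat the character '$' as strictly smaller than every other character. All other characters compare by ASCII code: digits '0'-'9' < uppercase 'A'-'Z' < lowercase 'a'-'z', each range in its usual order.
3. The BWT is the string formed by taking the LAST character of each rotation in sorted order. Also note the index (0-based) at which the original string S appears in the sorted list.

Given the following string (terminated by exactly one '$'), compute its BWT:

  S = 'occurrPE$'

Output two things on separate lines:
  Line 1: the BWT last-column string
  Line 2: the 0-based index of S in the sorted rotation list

All 9 rotations (rotation i = S[i:]+S[:i]):
  rot[0] = occurrPE$
  rot[1] = ccurrPE$o
  rot[2] = currPE$oc
  rot[3] = urrPE$occ
  rot[4] = rrPE$occu
  rot[5] = rPE$occur
  rot[6] = PE$occurr
  rot[7] = E$occurrP
  rot[8] = $occurrPE
Sorted (with $ < everything):
  sorted[0] = $occurrPE  (last char: 'E')
  sorted[1] = E$occurrP  (last char: 'P')
  sorted[2] = PE$occurr  (last char: 'r')
  sorted[3] = ccurrPE$o  (last char: 'o')
  sorted[4] = currPE$oc  (last char: 'c')
  sorted[5] = occurrPE$  (last char: '$')
  sorted[6] = rPE$occur  (last char: 'r')
  sorted[7] = rrPE$occu  (last char: 'u')
  sorted[8] = urrPE$occ  (last char: 'c')
Last column: EProc$ruc
Original string S is at sorted index 5

Answer: EProc$ruc
5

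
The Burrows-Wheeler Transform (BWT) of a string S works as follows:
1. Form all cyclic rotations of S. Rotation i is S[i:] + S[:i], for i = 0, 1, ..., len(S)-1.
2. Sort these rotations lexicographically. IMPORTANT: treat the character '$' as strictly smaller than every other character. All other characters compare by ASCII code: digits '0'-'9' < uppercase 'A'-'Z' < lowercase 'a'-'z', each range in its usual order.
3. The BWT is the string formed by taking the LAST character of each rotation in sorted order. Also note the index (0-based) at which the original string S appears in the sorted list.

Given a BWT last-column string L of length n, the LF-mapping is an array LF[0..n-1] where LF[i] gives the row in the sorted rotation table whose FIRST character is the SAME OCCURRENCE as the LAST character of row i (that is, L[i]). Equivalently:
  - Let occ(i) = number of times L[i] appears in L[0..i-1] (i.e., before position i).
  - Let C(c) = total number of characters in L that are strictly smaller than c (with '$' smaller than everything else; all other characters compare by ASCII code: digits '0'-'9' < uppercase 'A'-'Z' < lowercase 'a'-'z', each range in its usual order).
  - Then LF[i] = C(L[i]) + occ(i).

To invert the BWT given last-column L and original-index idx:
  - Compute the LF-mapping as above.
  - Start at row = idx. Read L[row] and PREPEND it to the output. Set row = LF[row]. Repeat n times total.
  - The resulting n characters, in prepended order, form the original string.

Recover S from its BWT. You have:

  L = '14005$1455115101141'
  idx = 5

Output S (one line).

LF mapping: 4 12 1 2 15 0 5 13 16 17 6 7 18 8 3 9 10 14 11
Walk LF starting at row 5, prepending L[row]:
  step 1: row=5, L[5]='$', prepend. Next row=LF[5]=0
  step 2: row=0, L[0]='1', prepend. Next row=LF[0]=4
  step 3: row=4, L[4]='5', prepend. Next row=LF[4]=15
  step 4: row=15, L[15]='1', prepend. Next row=LF[15]=9
  step 5: row=9, L[9]='5', prepend. Next row=LF[9]=17
  step 6: row=17, L[17]='4', prepend. Next row=LF[17]=14
  step 7: row=14, L[14]='0', prepend. Next row=LF[14]=3
  step 8: row=3, L[3]='0', prepend. Next row=LF[3]=2
  step 9: row=2, L[2]='0', prepend. Next row=LF[2]=1
  step 10: row=1, L[1]='4', prepend. Next row=LF[1]=12
  step 11: row=12, L[12]='5', prepend. Next row=LF[12]=18
  step 12: row=18, L[18]='1', prepend. Next row=LF[18]=11
  step 13: row=11, L[11]='1', prepend. Next row=LF[11]=7
  step 14: row=7, L[7]='4', prepend. Next row=LF[7]=13
  step 15: row=13, L[13]='1', prepend. Next row=LF[13]=8
  step 16: row=8, L[8]='5', prepend. Next row=LF[8]=16
  step 17: row=16, L[16]='1', prepend. Next row=LF[16]=10
  step 18: row=10, L[10]='1', prepend. Next row=LF[10]=6
  step 19: row=6, L[6]='1', prepend. Next row=LF[6]=5
Reversed output: 111514115400045151$

Answer: 111514115400045151$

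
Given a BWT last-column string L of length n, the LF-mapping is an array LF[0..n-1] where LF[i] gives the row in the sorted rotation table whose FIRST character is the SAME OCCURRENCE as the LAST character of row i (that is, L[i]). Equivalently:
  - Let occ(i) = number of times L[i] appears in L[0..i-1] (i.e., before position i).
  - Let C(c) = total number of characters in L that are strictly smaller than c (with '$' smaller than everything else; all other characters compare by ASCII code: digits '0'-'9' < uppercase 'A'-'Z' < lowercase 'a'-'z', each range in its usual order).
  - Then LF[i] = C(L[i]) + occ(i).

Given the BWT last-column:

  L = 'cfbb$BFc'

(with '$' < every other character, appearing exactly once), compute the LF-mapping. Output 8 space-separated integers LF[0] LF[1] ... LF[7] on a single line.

Answer: 5 7 3 4 0 1 2 6

Derivation:
Char counts: '$':1, 'B':1, 'F':1, 'b':2, 'c':2, 'f':1
C (first-col start): C('$')=0, C('B')=1, C('F')=2, C('b')=3, C('c')=5, C('f')=7
L[0]='c': occ=0, LF[0]=C('c')+0=5+0=5
L[1]='f': occ=0, LF[1]=C('f')+0=7+0=7
L[2]='b': occ=0, LF[2]=C('b')+0=3+0=3
L[3]='b': occ=1, LF[3]=C('b')+1=3+1=4
L[4]='$': occ=0, LF[4]=C('$')+0=0+0=0
L[5]='B': occ=0, LF[5]=C('B')+0=1+0=1
L[6]='F': occ=0, LF[6]=C('F')+0=2+0=2
L[7]='c': occ=1, LF[7]=C('c')+1=5+1=6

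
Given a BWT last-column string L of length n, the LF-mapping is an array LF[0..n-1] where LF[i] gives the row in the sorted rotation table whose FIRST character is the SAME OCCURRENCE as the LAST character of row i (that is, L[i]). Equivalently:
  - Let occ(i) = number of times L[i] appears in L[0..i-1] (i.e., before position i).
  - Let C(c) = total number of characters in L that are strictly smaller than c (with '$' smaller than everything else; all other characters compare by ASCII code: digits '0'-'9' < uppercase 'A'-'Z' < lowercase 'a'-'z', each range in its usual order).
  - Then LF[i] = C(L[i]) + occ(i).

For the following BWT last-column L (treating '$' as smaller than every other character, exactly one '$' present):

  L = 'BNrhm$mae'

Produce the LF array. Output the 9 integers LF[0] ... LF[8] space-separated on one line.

Answer: 1 2 8 5 6 0 7 3 4

Derivation:
Char counts: '$':1, 'B':1, 'N':1, 'a':1, 'e':1, 'h':1, 'm':2, 'r':1
C (first-col start): C('$')=0, C('B')=1, C('N')=2, C('a')=3, C('e')=4, C('h')=5, C('m')=6, C('r')=8
L[0]='B': occ=0, LF[0]=C('B')+0=1+0=1
L[1]='N': occ=0, LF[1]=C('N')+0=2+0=2
L[2]='r': occ=0, LF[2]=C('r')+0=8+0=8
L[3]='h': occ=0, LF[3]=C('h')+0=5+0=5
L[4]='m': occ=0, LF[4]=C('m')+0=6+0=6
L[5]='$': occ=0, LF[5]=C('$')+0=0+0=0
L[6]='m': occ=1, LF[6]=C('m')+1=6+1=7
L[7]='a': occ=0, LF[7]=C('a')+0=3+0=3
L[8]='e': occ=0, LF[8]=C('e')+0=4+0=4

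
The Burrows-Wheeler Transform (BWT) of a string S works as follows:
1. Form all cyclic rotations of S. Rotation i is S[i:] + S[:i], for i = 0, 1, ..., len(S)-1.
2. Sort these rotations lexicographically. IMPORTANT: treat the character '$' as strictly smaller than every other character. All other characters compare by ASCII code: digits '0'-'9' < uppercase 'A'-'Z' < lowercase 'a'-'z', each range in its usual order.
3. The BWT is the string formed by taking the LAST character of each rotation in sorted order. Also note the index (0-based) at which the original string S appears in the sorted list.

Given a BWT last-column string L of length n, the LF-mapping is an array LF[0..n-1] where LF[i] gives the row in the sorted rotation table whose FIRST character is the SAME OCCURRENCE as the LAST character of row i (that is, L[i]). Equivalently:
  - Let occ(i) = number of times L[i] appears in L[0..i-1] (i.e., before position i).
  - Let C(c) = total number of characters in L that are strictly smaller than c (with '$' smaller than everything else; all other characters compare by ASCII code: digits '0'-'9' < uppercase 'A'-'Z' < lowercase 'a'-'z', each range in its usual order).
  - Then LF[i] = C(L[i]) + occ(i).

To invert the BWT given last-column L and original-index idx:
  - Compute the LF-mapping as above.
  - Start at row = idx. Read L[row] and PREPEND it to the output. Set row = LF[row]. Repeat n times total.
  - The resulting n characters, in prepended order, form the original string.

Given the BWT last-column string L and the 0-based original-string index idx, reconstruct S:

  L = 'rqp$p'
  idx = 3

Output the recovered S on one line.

Answer: qppr$

Derivation:
LF mapping: 4 3 1 0 2
Walk LF starting at row 3, prepending L[row]:
  step 1: row=3, L[3]='$', prepend. Next row=LF[3]=0
  step 2: row=0, L[0]='r', prepend. Next row=LF[0]=4
  step 3: row=4, L[4]='p', prepend. Next row=LF[4]=2
  step 4: row=2, L[2]='p', prepend. Next row=LF[2]=1
  step 5: row=1, L[1]='q', prepend. Next row=LF[1]=3
Reversed output: qppr$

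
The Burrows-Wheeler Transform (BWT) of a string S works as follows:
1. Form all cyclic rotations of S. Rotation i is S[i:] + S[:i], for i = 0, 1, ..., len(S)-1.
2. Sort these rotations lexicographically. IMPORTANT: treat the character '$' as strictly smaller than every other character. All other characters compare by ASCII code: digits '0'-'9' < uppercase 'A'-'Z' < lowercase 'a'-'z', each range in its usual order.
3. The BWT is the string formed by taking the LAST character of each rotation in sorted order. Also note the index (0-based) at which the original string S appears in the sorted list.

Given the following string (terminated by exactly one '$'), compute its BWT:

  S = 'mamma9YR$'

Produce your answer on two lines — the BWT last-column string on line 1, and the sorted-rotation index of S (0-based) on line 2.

All 9 rotations (rotation i = S[i:]+S[:i]):
  rot[0] = mamma9YR$
  rot[1] = amma9YR$m
  rot[2] = mma9YR$ma
  rot[3] = ma9YR$mam
  rot[4] = a9YR$mamm
  rot[5] = 9YR$mamma
  rot[6] = YR$mamma9
  rot[7] = R$mamma9Y
  rot[8] = $mamma9YR
Sorted (with $ < everything):
  sorted[0] = $mamma9YR  (last char: 'R')
  sorted[1] = 9YR$mamma  (last char: 'a')
  sorted[2] = R$mamma9Y  (last char: 'Y')
  sorted[3] = YR$mamma9  (last char: '9')
  sorted[4] = a9YR$mamm  (last char: 'm')
  sorted[5] = amma9YR$m  (last char: 'm')
  sorted[6] = ma9YR$mam  (last char: 'm')
  sorted[7] = mamma9YR$  (last char: '$')
  sorted[8] = mma9YR$ma  (last char: 'a')
Last column: RaY9mmm$a
Original string S is at sorted index 7

Answer: RaY9mmm$a
7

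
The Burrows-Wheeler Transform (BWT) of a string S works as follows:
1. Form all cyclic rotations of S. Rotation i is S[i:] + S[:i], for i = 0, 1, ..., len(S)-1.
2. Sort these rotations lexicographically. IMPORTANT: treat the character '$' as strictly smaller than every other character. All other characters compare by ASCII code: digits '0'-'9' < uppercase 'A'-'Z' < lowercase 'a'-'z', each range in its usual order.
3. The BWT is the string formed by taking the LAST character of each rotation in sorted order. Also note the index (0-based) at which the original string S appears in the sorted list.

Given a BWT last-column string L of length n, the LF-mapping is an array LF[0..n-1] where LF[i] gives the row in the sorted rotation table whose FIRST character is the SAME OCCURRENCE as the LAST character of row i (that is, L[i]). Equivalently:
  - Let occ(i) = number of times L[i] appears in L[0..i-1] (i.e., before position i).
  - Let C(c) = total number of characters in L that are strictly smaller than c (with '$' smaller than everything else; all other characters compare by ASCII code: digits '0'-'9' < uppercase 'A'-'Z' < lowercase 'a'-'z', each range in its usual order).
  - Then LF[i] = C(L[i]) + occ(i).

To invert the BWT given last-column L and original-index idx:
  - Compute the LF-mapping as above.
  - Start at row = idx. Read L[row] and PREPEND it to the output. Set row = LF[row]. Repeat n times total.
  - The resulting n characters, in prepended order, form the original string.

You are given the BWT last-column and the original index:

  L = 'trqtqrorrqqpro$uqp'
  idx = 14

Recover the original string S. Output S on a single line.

Answer: rrqqtprqorqroqput$

Derivation:
LF mapping: 15 10 5 16 6 11 1 12 13 7 8 3 14 2 0 17 9 4
Walk LF starting at row 14, prepending L[row]:
  step 1: row=14, L[14]='$', prepend. Next row=LF[14]=0
  step 2: row=0, L[0]='t', prepend. Next row=LF[0]=15
  step 3: row=15, L[15]='u', prepend. Next row=LF[15]=17
  step 4: row=17, L[17]='p', prepend. Next row=LF[17]=4
  step 5: row=4, L[4]='q', prepend. Next row=LF[4]=6
  step 6: row=6, L[6]='o', prepend. Next row=LF[6]=1
  step 7: row=1, L[1]='r', prepend. Next row=LF[1]=10
  step 8: row=10, L[10]='q', prepend. Next row=LF[10]=8
  step 9: row=8, L[8]='r', prepend. Next row=LF[8]=13
  step 10: row=13, L[13]='o', prepend. Next row=LF[13]=2
  step 11: row=2, L[2]='q', prepend. Next row=LF[2]=5
  step 12: row=5, L[5]='r', prepend. Next row=LF[5]=11
  step 13: row=11, L[11]='p', prepend. Next row=LF[11]=3
  step 14: row=3, L[3]='t', prepend. Next row=LF[3]=16
  step 15: row=16, L[16]='q', prepend. Next row=LF[16]=9
  step 16: row=9, L[9]='q', prepend. Next row=LF[9]=7
  step 17: row=7, L[7]='r', prepend. Next row=LF[7]=12
  step 18: row=12, L[12]='r', prepend. Next row=LF[12]=14
Reversed output: rrqqtprqorqroqput$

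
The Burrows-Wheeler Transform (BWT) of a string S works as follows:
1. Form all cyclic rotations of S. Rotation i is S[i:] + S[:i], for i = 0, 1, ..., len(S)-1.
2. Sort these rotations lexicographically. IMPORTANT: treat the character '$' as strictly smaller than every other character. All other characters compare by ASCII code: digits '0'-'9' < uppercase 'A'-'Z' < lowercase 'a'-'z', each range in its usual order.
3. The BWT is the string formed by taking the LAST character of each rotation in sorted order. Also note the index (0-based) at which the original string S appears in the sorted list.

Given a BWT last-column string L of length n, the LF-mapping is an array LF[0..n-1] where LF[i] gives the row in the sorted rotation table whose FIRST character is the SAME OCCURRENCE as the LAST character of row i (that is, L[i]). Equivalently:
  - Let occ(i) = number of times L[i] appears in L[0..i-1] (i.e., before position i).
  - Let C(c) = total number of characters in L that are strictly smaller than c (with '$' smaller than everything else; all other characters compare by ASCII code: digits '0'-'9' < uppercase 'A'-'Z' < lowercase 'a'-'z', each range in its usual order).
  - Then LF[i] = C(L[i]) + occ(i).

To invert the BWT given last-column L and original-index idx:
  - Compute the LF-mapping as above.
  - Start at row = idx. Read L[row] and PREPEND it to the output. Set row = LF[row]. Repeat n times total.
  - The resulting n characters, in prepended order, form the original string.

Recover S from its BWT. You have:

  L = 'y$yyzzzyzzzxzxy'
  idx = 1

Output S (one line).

Answer: xzzyxzzyyzzzyy$

Derivation:
LF mapping: 3 0 4 5 8 9 10 6 11 12 13 1 14 2 7
Walk LF starting at row 1, prepending L[row]:
  step 1: row=1, L[1]='$', prepend. Next row=LF[1]=0
  step 2: row=0, L[0]='y', prepend. Next row=LF[0]=3
  step 3: row=3, L[3]='y', prepend. Next row=LF[3]=5
  step 4: row=5, L[5]='z', prepend. Next row=LF[5]=9
  step 5: row=9, L[9]='z', prepend. Next row=LF[9]=12
  step 6: row=12, L[12]='z', prepend. Next row=LF[12]=14
  step 7: row=14, L[14]='y', prepend. Next row=LF[14]=7
  step 8: row=7, L[7]='y', prepend. Next row=LF[7]=6
  step 9: row=6, L[6]='z', prepend. Next row=LF[6]=10
  step 10: row=10, L[10]='z', prepend. Next row=LF[10]=13
  step 11: row=13, L[13]='x', prepend. Next row=LF[13]=2
  step 12: row=2, L[2]='y', prepend. Next row=LF[2]=4
  step 13: row=4, L[4]='z', prepend. Next row=LF[4]=8
  step 14: row=8, L[8]='z', prepend. Next row=LF[8]=11
  step 15: row=11, L[11]='x', prepend. Next row=LF[11]=1
Reversed output: xzzyxzzyyzzzyy$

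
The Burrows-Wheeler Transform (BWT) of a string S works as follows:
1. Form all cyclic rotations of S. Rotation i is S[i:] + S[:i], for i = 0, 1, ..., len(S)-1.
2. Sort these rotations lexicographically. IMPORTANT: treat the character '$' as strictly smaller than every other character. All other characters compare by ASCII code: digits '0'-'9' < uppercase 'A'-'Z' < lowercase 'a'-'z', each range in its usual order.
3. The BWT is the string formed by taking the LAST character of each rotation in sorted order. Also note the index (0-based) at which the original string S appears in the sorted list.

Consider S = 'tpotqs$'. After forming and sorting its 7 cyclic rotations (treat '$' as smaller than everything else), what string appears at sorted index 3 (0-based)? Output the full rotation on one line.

All 7 rotations (rotation i = S[i:]+S[:i]):
  rot[0] = tpotqs$
  rot[1] = potqs$t
  rot[2] = otqs$tp
  rot[3] = tqs$tpo
  rot[4] = qs$tpot
  rot[5] = s$tpotq
  rot[6] = $tpotqs
Sorted (with $ < everything):
  sorted[0] = $tpotqs
  sorted[1] = otqs$tp
  sorted[2] = potqs$t
  sorted[3] = qs$tpot
  sorted[4] = s$tpotq
  sorted[5] = tpotqs$
  sorted[6] = tqs$tpo
sorted[3] = qs$tpot

Answer: qs$tpot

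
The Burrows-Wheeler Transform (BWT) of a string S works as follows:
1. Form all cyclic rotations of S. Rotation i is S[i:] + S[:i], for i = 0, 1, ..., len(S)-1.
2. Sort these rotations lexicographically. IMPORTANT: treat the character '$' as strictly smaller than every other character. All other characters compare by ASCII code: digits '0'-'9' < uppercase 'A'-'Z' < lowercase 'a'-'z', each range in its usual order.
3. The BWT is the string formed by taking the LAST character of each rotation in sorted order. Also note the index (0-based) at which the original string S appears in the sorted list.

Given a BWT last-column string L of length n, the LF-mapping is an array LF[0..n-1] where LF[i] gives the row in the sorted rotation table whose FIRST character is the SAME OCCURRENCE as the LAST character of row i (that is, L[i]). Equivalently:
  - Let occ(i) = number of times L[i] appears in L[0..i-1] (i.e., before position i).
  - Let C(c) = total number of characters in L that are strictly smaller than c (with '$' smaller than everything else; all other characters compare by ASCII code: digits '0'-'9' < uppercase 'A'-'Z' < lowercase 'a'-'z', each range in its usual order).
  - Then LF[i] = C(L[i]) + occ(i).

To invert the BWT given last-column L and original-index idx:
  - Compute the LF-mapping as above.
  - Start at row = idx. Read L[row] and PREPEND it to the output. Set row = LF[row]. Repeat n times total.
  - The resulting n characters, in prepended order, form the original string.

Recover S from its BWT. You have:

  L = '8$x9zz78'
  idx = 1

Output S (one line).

LF mapping: 2 0 5 4 6 7 1 3
Walk LF starting at row 1, prepending L[row]:
  step 1: row=1, L[1]='$', prepend. Next row=LF[1]=0
  step 2: row=0, L[0]='8', prepend. Next row=LF[0]=2
  step 3: row=2, L[2]='x', prepend. Next row=LF[2]=5
  step 4: row=5, L[5]='z', prepend. Next row=LF[5]=7
  step 5: row=7, L[7]='8', prepend. Next row=LF[7]=3
  step 6: row=3, L[3]='9', prepend. Next row=LF[3]=4
  step 7: row=4, L[4]='z', prepend. Next row=LF[4]=6
  step 8: row=6, L[6]='7', prepend. Next row=LF[6]=1
Reversed output: 7z98zx8$

Answer: 7z98zx8$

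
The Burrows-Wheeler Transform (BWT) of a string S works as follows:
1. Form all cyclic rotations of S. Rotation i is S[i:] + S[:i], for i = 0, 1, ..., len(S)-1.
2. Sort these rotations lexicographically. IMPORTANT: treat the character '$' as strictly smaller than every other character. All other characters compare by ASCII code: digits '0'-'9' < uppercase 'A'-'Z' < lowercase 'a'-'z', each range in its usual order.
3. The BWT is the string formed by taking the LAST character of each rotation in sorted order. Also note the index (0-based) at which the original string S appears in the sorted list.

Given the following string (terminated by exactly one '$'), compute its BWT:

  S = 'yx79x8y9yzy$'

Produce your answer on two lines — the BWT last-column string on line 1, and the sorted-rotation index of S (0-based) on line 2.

All 12 rotations (rotation i = S[i:]+S[:i]):
  rot[0] = yx79x8y9yzy$
  rot[1] = x79x8y9yzy$y
  rot[2] = 79x8y9yzy$yx
  rot[3] = 9x8y9yzy$yx7
  rot[4] = x8y9yzy$yx79
  rot[5] = 8y9yzy$yx79x
  rot[6] = y9yzy$yx79x8
  rot[7] = 9yzy$yx79x8y
  rot[8] = yzy$yx79x8y9
  rot[9] = zy$yx79x8y9y
  rot[10] = y$yx79x8y9yz
  rot[11] = $yx79x8y9yzy
Sorted (with $ < everything):
  sorted[0] = $yx79x8y9yzy  (last char: 'y')
  sorted[1] = 79x8y9yzy$yx  (last char: 'x')
  sorted[2] = 8y9yzy$yx79x  (last char: 'x')
  sorted[3] = 9x8y9yzy$yx7  (last char: '7')
  sorted[4] = 9yzy$yx79x8y  (last char: 'y')
  sorted[5] = x79x8y9yzy$y  (last char: 'y')
  sorted[6] = x8y9yzy$yx79  (last char: '9')
  sorted[7] = y$yx79x8y9yz  (last char: 'z')
  sorted[8] = y9yzy$yx79x8  (last char: '8')
  sorted[9] = yx79x8y9yzy$  (last char: '$')
  sorted[10] = yzy$yx79x8y9  (last char: '9')
  sorted[11] = zy$yx79x8y9y  (last char: 'y')
Last column: yxx7yy9z8$9y
Original string S is at sorted index 9

Answer: yxx7yy9z8$9y
9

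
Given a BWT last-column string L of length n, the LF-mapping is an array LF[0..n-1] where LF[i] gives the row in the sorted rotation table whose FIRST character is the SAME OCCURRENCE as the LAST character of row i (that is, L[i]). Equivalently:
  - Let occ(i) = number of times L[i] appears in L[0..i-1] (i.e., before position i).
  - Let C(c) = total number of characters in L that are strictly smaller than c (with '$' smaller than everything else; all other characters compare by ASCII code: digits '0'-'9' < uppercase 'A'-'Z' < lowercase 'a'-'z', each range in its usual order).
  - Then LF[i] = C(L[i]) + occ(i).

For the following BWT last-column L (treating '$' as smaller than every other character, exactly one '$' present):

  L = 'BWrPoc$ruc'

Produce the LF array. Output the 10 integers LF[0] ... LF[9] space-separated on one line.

Answer: 1 3 7 2 6 4 0 8 9 5

Derivation:
Char counts: '$':1, 'B':1, 'P':1, 'W':1, 'c':2, 'o':1, 'r':2, 'u':1
C (first-col start): C('$')=0, C('B')=1, C('P')=2, C('W')=3, C('c')=4, C('o')=6, C('r')=7, C('u')=9
L[0]='B': occ=0, LF[0]=C('B')+0=1+0=1
L[1]='W': occ=0, LF[1]=C('W')+0=3+0=3
L[2]='r': occ=0, LF[2]=C('r')+0=7+0=7
L[3]='P': occ=0, LF[3]=C('P')+0=2+0=2
L[4]='o': occ=0, LF[4]=C('o')+0=6+0=6
L[5]='c': occ=0, LF[5]=C('c')+0=4+0=4
L[6]='$': occ=0, LF[6]=C('$')+0=0+0=0
L[7]='r': occ=1, LF[7]=C('r')+1=7+1=8
L[8]='u': occ=0, LF[8]=C('u')+0=9+0=9
L[9]='c': occ=1, LF[9]=C('c')+1=4+1=5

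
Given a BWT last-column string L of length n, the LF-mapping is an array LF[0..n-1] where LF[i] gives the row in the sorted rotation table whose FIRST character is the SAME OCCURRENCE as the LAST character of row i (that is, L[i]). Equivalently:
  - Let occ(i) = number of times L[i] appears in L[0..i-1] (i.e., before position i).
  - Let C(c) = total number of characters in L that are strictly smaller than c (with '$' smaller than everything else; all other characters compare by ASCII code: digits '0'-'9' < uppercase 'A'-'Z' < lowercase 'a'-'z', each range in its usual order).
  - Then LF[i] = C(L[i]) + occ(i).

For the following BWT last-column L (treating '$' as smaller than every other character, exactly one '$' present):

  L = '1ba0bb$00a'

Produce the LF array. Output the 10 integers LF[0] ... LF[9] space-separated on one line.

Answer: 4 7 5 1 8 9 0 2 3 6

Derivation:
Char counts: '$':1, '0':3, '1':1, 'a':2, 'b':3
C (first-col start): C('$')=0, C('0')=1, C('1')=4, C('a')=5, C('b')=7
L[0]='1': occ=0, LF[0]=C('1')+0=4+0=4
L[1]='b': occ=0, LF[1]=C('b')+0=7+0=7
L[2]='a': occ=0, LF[2]=C('a')+0=5+0=5
L[3]='0': occ=0, LF[3]=C('0')+0=1+0=1
L[4]='b': occ=1, LF[4]=C('b')+1=7+1=8
L[5]='b': occ=2, LF[5]=C('b')+2=7+2=9
L[6]='$': occ=0, LF[6]=C('$')+0=0+0=0
L[7]='0': occ=1, LF[7]=C('0')+1=1+1=2
L[8]='0': occ=2, LF[8]=C('0')+2=1+2=3
L[9]='a': occ=1, LF[9]=C('a')+1=5+1=6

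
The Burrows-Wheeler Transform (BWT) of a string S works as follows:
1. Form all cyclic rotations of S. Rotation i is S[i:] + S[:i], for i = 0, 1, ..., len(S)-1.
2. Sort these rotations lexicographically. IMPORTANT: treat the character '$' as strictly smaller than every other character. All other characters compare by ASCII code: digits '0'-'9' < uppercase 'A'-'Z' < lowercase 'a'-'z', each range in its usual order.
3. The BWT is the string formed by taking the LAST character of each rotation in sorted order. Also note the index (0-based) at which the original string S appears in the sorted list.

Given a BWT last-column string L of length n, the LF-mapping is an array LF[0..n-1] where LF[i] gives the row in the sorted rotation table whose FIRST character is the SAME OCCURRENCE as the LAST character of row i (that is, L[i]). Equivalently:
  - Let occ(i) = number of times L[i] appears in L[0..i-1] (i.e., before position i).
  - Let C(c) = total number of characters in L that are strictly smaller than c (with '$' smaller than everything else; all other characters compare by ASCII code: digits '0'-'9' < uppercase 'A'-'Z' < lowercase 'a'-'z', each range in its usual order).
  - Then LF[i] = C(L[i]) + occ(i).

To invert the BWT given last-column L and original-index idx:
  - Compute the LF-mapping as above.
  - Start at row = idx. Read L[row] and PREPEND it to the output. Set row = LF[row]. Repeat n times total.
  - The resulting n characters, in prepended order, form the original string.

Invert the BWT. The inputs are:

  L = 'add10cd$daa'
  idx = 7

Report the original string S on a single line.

LF mapping: 3 7 8 2 1 6 9 0 10 4 5
Walk LF starting at row 7, prepending L[row]:
  step 1: row=7, L[7]='$', prepend. Next row=LF[7]=0
  step 2: row=0, L[0]='a', prepend. Next row=LF[0]=3
  step 3: row=3, L[3]='1', prepend. Next row=LF[3]=2
  step 4: row=2, L[2]='d', prepend. Next row=LF[2]=8
  step 5: row=8, L[8]='d', prepend. Next row=LF[8]=10
  step 6: row=10, L[10]='a', prepend. Next row=LF[10]=5
  step 7: row=5, L[5]='c', prepend. Next row=LF[5]=6
  step 8: row=6, L[6]='d', prepend. Next row=LF[6]=9
  step 9: row=9, L[9]='a', prepend. Next row=LF[9]=4
  step 10: row=4, L[4]='0', prepend. Next row=LF[4]=1
  step 11: row=1, L[1]='d', prepend. Next row=LF[1]=7
Reversed output: d0adcadd1a$

Answer: d0adcadd1a$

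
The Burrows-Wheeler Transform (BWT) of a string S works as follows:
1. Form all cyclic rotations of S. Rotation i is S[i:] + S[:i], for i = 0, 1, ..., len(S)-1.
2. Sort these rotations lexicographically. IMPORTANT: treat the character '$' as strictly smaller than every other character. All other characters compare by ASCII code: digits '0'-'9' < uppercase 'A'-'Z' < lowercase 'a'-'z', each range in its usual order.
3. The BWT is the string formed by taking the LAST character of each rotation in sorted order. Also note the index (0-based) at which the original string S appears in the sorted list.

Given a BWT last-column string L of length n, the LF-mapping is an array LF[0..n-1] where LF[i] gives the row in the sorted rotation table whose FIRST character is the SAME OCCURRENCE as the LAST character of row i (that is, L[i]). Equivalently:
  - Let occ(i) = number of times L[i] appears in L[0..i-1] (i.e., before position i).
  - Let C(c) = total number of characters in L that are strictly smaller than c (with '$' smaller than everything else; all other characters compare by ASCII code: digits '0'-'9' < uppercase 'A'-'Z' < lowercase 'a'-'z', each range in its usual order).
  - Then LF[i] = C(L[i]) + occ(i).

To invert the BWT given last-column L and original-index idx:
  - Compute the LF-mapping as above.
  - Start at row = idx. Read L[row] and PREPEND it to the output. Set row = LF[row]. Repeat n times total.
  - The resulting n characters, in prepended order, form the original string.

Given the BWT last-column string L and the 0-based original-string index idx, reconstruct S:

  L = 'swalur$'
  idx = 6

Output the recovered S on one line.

LF mapping: 4 6 1 2 5 3 0
Walk LF starting at row 6, prepending L[row]:
  step 1: row=6, L[6]='$', prepend. Next row=LF[6]=0
  step 2: row=0, L[0]='s', prepend. Next row=LF[0]=4
  step 3: row=4, L[4]='u', prepend. Next row=LF[4]=5
  step 4: row=5, L[5]='r', prepend. Next row=LF[5]=3
  step 5: row=3, L[3]='l', prepend. Next row=LF[3]=2
  step 6: row=2, L[2]='a', prepend. Next row=LF[2]=1
  step 7: row=1, L[1]='w', prepend. Next row=LF[1]=6
Reversed output: walrus$

Answer: walrus$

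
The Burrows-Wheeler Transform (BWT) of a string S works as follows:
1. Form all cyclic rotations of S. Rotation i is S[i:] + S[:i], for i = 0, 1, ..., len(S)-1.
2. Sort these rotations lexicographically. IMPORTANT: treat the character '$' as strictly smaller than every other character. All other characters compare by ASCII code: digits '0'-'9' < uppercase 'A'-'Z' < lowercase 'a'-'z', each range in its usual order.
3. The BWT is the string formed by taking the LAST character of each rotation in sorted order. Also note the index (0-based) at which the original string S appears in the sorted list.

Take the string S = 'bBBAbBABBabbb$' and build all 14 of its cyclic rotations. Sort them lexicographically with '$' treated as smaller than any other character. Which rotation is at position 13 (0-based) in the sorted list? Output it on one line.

All 14 rotations (rotation i = S[i:]+S[:i]):
  rot[0] = bBBAbBABBabbb$
  rot[1] = BBAbBABBabbb$b
  rot[2] = BAbBABBabbb$bB
  rot[3] = AbBABBabbb$bBB
  rot[4] = bBABBabbb$bBBA
  rot[5] = BABBabbb$bBBAb
  rot[6] = ABBabbb$bBBAbB
  rot[7] = BBabbb$bBBAbBA
  rot[8] = Babbb$bBBAbBAB
  rot[9] = abbb$bBBAbBABB
  rot[10] = bbb$bBBAbBABBa
  rot[11] = bb$bBBAbBABBab
  rot[12] = b$bBBAbBABBabb
  rot[13] = $bBBAbBABBabbb
Sorted (with $ < everything):
  sorted[0] = $bBBAbBABBabbb
  sorted[1] = ABBabbb$bBBAbB
  sorted[2] = AbBABBabbb$bBB
  sorted[3] = BABBabbb$bBBAb
  sorted[4] = BAbBABBabbb$bB
  sorted[5] = BBAbBABBabbb$b
  sorted[6] = BBabbb$bBBAbBA
  sorted[7] = Babbb$bBBAbBAB
  sorted[8] = abbb$bBBAbBABB
  sorted[9] = b$bBBAbBABBabb
  sorted[10] = bBABBabbb$bBBA
  sorted[11] = bBBAbBABBabbb$
  sorted[12] = bb$bBBAbBABBab
  sorted[13] = bbb$bBBAbBABBa
sorted[13] = bbb$bBBAbBABBa

Answer: bbb$bBBAbBABBa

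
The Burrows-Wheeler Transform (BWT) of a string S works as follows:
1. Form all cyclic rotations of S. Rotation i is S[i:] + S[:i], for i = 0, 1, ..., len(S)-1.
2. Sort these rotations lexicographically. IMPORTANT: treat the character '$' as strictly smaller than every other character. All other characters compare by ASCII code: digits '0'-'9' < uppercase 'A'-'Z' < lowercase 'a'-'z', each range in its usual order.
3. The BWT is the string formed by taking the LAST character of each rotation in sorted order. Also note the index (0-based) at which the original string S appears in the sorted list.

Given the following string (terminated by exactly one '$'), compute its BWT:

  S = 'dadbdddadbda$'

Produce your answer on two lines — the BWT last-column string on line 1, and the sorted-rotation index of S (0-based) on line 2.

All 13 rotations (rotation i = S[i:]+S[:i]):
  rot[0] = dadbdddadbda$
  rot[1] = adbdddadbda$d
  rot[2] = dbdddadbda$da
  rot[3] = bdddadbda$dad
  rot[4] = dddadbda$dadb
  rot[5] = ddadbda$dadbd
  rot[6] = dadbda$dadbdd
  rot[7] = adbda$dadbddd
  rot[8] = dbda$dadbddda
  rot[9] = bda$dadbdddad
  rot[10] = da$dadbdddadb
  rot[11] = a$dadbdddadbd
  rot[12] = $dadbdddadbda
Sorted (with $ < everything):
  sorted[0] = $dadbdddadbda  (last char: 'a')
  sorted[1] = a$dadbdddadbd  (last char: 'd')
  sorted[2] = adbda$dadbddd  (last char: 'd')
  sorted[3] = adbdddadbda$d  (last char: 'd')
  sorted[4] = bda$dadbdddad  (last char: 'd')
  sorted[5] = bdddadbda$dad  (last char: 'd')
  sorted[6] = da$dadbdddadb  (last char: 'b')
  sorted[7] = dadbda$dadbdd  (last char: 'd')
  sorted[8] = dadbdddadbda$  (last char: '$')
  sorted[9] = dbda$dadbddda  (last char: 'a')
  sorted[10] = dbdddadbda$da  (last char: 'a')
  sorted[11] = ddadbda$dadbd  (last char: 'd')
  sorted[12] = dddadbda$dadb  (last char: 'b')
Last column: adddddbd$aadb
Original string S is at sorted index 8

Answer: adddddbd$aadb
8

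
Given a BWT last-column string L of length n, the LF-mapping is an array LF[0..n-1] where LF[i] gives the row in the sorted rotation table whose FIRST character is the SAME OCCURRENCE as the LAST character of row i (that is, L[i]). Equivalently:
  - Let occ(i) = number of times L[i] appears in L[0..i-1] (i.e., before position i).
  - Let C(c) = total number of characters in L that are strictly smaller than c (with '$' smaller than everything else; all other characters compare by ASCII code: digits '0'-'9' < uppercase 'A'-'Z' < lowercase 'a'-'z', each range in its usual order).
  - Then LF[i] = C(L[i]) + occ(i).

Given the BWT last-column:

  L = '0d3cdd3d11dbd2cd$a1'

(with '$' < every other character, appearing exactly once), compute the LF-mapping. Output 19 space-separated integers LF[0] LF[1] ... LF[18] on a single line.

Char counts: '$':1, '0':1, '1':3, '2':1, '3':2, 'a':1, 'b':1, 'c':2, 'd':7
C (first-col start): C('$')=0, C('0')=1, C('1')=2, C('2')=5, C('3')=6, C('a')=8, C('b')=9, C('c')=10, C('d')=12
L[0]='0': occ=0, LF[0]=C('0')+0=1+0=1
L[1]='d': occ=0, LF[1]=C('d')+0=12+0=12
L[2]='3': occ=0, LF[2]=C('3')+0=6+0=6
L[3]='c': occ=0, LF[3]=C('c')+0=10+0=10
L[4]='d': occ=1, LF[4]=C('d')+1=12+1=13
L[5]='d': occ=2, LF[5]=C('d')+2=12+2=14
L[6]='3': occ=1, LF[6]=C('3')+1=6+1=7
L[7]='d': occ=3, LF[7]=C('d')+3=12+3=15
L[8]='1': occ=0, LF[8]=C('1')+0=2+0=2
L[9]='1': occ=1, LF[9]=C('1')+1=2+1=3
L[10]='d': occ=4, LF[10]=C('d')+4=12+4=16
L[11]='b': occ=0, LF[11]=C('b')+0=9+0=9
L[12]='d': occ=5, LF[12]=C('d')+5=12+5=17
L[13]='2': occ=0, LF[13]=C('2')+0=5+0=5
L[14]='c': occ=1, LF[14]=C('c')+1=10+1=11
L[15]='d': occ=6, LF[15]=C('d')+6=12+6=18
L[16]='$': occ=0, LF[16]=C('$')+0=0+0=0
L[17]='a': occ=0, LF[17]=C('a')+0=8+0=8
L[18]='1': occ=2, LF[18]=C('1')+2=2+2=4

Answer: 1 12 6 10 13 14 7 15 2 3 16 9 17 5 11 18 0 8 4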